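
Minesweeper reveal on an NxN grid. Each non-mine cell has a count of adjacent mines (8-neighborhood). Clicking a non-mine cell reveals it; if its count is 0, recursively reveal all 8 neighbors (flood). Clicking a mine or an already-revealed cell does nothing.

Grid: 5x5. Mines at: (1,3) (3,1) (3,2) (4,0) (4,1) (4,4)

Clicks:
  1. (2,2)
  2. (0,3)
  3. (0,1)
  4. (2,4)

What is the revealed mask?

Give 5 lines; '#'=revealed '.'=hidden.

Answer: ####.
###..
###.#
.....
.....

Derivation:
Click 1 (2,2) count=3: revealed 1 new [(2,2)] -> total=1
Click 2 (0,3) count=1: revealed 1 new [(0,3)] -> total=2
Click 3 (0,1) count=0: revealed 8 new [(0,0) (0,1) (0,2) (1,0) (1,1) (1,2) (2,0) (2,1)] -> total=10
Click 4 (2,4) count=1: revealed 1 new [(2,4)] -> total=11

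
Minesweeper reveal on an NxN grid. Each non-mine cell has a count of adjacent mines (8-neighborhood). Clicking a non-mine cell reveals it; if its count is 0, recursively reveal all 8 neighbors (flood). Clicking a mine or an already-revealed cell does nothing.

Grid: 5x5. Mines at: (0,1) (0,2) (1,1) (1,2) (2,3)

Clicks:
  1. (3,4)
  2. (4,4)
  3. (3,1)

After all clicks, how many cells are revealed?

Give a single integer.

Click 1 (3,4) count=1: revealed 1 new [(3,4)] -> total=1
Click 2 (4,4) count=0: revealed 12 new [(2,0) (2,1) (2,2) (3,0) (3,1) (3,2) (3,3) (4,0) (4,1) (4,2) (4,3) (4,4)] -> total=13
Click 3 (3,1) count=0: revealed 0 new [(none)] -> total=13

Answer: 13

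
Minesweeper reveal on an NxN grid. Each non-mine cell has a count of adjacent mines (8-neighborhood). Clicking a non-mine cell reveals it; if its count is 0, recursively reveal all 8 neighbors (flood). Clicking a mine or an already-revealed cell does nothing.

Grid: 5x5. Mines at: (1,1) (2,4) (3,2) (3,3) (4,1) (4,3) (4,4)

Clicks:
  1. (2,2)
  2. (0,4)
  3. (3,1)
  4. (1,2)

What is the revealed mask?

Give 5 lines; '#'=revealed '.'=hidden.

Click 1 (2,2) count=3: revealed 1 new [(2,2)] -> total=1
Click 2 (0,4) count=0: revealed 6 new [(0,2) (0,3) (0,4) (1,2) (1,3) (1,4)] -> total=7
Click 3 (3,1) count=2: revealed 1 new [(3,1)] -> total=8
Click 4 (1,2) count=1: revealed 0 new [(none)] -> total=8

Answer: ..###
..###
..#..
.#...
.....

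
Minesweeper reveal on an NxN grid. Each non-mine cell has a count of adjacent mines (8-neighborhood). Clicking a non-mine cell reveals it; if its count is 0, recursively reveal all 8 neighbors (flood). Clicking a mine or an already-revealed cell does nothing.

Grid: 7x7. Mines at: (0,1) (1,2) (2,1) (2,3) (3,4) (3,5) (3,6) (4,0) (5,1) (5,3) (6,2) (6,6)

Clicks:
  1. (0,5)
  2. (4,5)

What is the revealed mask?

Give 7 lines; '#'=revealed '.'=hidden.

Click 1 (0,5) count=0: revealed 11 new [(0,3) (0,4) (0,5) (0,6) (1,3) (1,4) (1,5) (1,6) (2,4) (2,5) (2,6)] -> total=11
Click 2 (4,5) count=3: revealed 1 new [(4,5)] -> total=12

Answer: ...####
...####
....###
.......
.....#.
.......
.......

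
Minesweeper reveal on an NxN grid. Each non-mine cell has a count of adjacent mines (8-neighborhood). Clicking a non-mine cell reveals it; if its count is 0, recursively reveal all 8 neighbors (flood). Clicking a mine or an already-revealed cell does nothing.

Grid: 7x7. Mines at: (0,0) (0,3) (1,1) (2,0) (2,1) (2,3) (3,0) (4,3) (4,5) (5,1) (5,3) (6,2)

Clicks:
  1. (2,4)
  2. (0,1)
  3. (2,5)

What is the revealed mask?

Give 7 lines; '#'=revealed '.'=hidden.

Answer: .#..###
....###
....###
....###
.......
.......
.......

Derivation:
Click 1 (2,4) count=1: revealed 1 new [(2,4)] -> total=1
Click 2 (0,1) count=2: revealed 1 new [(0,1)] -> total=2
Click 3 (2,5) count=0: revealed 11 new [(0,4) (0,5) (0,6) (1,4) (1,5) (1,6) (2,5) (2,6) (3,4) (3,5) (3,6)] -> total=13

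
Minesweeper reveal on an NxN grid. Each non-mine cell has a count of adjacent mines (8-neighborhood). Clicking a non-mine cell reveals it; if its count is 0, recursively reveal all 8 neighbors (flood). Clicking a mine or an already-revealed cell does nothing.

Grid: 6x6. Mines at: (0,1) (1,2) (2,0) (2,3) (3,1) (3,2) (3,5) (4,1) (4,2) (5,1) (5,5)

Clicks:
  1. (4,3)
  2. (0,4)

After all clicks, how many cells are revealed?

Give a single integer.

Click 1 (4,3) count=2: revealed 1 new [(4,3)] -> total=1
Click 2 (0,4) count=0: revealed 8 new [(0,3) (0,4) (0,5) (1,3) (1,4) (1,5) (2,4) (2,5)] -> total=9

Answer: 9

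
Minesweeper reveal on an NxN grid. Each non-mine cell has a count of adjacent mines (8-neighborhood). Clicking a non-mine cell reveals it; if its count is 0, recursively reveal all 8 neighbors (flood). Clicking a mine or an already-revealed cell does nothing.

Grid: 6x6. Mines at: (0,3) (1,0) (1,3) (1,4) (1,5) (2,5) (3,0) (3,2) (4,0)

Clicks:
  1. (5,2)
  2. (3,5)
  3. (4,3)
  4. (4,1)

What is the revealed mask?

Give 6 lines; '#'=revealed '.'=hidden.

Click 1 (5,2) count=0: revealed 13 new [(3,3) (3,4) (3,5) (4,1) (4,2) (4,3) (4,4) (4,5) (5,1) (5,2) (5,3) (5,4) (5,5)] -> total=13
Click 2 (3,5) count=1: revealed 0 new [(none)] -> total=13
Click 3 (4,3) count=1: revealed 0 new [(none)] -> total=13
Click 4 (4,1) count=3: revealed 0 new [(none)] -> total=13

Answer: ......
......
......
...###
.#####
.#####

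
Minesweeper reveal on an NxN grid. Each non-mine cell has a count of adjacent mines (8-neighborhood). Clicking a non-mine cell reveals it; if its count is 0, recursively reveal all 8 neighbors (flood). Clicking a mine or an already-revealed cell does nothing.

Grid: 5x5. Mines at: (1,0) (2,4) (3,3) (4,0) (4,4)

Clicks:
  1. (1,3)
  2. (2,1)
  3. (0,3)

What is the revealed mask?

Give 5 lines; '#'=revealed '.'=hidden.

Click 1 (1,3) count=1: revealed 1 new [(1,3)] -> total=1
Click 2 (2,1) count=1: revealed 1 new [(2,1)] -> total=2
Click 3 (0,3) count=0: revealed 9 new [(0,1) (0,2) (0,3) (0,4) (1,1) (1,2) (1,4) (2,2) (2,3)] -> total=11

Answer: .####
.####
.###.
.....
.....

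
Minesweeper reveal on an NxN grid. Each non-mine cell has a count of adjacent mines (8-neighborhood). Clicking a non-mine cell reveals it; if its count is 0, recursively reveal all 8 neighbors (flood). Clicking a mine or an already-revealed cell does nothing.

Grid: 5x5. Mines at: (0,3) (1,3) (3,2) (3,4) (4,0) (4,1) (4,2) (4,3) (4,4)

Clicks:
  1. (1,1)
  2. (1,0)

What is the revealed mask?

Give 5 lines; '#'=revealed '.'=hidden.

Answer: ###..
###..
###..
##...
.....

Derivation:
Click 1 (1,1) count=0: revealed 11 new [(0,0) (0,1) (0,2) (1,0) (1,1) (1,2) (2,0) (2,1) (2,2) (3,0) (3,1)] -> total=11
Click 2 (1,0) count=0: revealed 0 new [(none)] -> total=11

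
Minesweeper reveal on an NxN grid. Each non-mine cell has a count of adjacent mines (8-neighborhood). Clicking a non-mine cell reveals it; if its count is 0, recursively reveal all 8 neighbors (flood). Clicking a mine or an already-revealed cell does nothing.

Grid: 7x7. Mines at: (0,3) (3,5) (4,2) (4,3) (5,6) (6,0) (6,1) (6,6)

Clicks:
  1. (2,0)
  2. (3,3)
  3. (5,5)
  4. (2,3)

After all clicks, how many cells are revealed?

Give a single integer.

Answer: 23

Derivation:
Click 1 (2,0) count=0: revealed 22 new [(0,0) (0,1) (0,2) (1,0) (1,1) (1,2) (1,3) (1,4) (2,0) (2,1) (2,2) (2,3) (2,4) (3,0) (3,1) (3,2) (3,3) (3,4) (4,0) (4,1) (5,0) (5,1)] -> total=22
Click 2 (3,3) count=2: revealed 0 new [(none)] -> total=22
Click 3 (5,5) count=2: revealed 1 new [(5,5)] -> total=23
Click 4 (2,3) count=0: revealed 0 new [(none)] -> total=23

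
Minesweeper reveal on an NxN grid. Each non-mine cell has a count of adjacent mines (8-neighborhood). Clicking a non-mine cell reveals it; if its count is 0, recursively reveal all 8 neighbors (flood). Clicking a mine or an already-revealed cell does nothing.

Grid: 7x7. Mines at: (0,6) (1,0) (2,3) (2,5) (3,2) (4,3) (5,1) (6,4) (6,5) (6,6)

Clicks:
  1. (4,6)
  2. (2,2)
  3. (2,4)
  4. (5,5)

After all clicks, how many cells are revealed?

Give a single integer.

Click 1 (4,6) count=0: revealed 9 new [(3,4) (3,5) (3,6) (4,4) (4,5) (4,6) (5,4) (5,5) (5,6)] -> total=9
Click 2 (2,2) count=2: revealed 1 new [(2,2)] -> total=10
Click 3 (2,4) count=2: revealed 1 new [(2,4)] -> total=11
Click 4 (5,5) count=3: revealed 0 new [(none)] -> total=11

Answer: 11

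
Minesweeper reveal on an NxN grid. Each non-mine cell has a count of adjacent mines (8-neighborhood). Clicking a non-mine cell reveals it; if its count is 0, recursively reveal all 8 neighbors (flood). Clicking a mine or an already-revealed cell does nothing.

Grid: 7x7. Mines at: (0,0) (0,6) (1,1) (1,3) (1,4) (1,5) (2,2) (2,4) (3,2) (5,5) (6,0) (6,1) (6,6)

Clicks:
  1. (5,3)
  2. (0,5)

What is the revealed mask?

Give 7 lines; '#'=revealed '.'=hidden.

Click 1 (5,3) count=0: revealed 9 new [(4,2) (4,3) (4,4) (5,2) (5,3) (5,4) (6,2) (6,3) (6,4)] -> total=9
Click 2 (0,5) count=3: revealed 1 new [(0,5)] -> total=10

Answer: .....#.
.......
.......
.......
..###..
..###..
..###..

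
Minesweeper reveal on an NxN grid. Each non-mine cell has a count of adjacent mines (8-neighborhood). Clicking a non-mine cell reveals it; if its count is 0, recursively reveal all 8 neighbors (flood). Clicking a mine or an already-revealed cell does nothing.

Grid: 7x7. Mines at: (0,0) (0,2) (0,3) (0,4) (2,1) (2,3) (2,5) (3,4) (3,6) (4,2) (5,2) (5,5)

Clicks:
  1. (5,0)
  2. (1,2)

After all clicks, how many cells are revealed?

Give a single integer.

Click 1 (5,0) count=0: revealed 8 new [(3,0) (3,1) (4,0) (4,1) (5,0) (5,1) (6,0) (6,1)] -> total=8
Click 2 (1,2) count=4: revealed 1 new [(1,2)] -> total=9

Answer: 9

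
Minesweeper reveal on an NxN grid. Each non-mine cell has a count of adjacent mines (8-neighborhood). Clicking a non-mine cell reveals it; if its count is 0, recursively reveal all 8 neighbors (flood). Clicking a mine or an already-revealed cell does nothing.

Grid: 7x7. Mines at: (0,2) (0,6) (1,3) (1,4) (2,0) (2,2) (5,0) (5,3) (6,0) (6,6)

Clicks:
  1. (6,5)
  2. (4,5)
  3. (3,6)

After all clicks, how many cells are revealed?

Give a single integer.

Answer: 18

Derivation:
Click 1 (6,5) count=1: revealed 1 new [(6,5)] -> total=1
Click 2 (4,5) count=0: revealed 17 new [(1,5) (1,6) (2,3) (2,4) (2,5) (2,6) (3,3) (3,4) (3,5) (3,6) (4,3) (4,4) (4,5) (4,6) (5,4) (5,5) (5,6)] -> total=18
Click 3 (3,6) count=0: revealed 0 new [(none)] -> total=18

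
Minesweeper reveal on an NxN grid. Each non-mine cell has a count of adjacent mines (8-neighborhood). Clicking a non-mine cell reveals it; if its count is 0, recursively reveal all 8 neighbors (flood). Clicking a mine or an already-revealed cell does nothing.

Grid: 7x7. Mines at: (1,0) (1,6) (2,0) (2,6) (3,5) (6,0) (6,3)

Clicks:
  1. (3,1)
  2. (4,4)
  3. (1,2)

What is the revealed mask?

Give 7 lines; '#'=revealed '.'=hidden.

Answer: .#####.
.#####.
.#####.
#####..
#####..
#####..
.......

Derivation:
Click 1 (3,1) count=1: revealed 1 new [(3,1)] -> total=1
Click 2 (4,4) count=1: revealed 1 new [(4,4)] -> total=2
Click 3 (1,2) count=0: revealed 28 new [(0,1) (0,2) (0,3) (0,4) (0,5) (1,1) (1,2) (1,3) (1,4) (1,5) (2,1) (2,2) (2,3) (2,4) (2,5) (3,0) (3,2) (3,3) (3,4) (4,0) (4,1) (4,2) (4,3) (5,0) (5,1) (5,2) (5,3) (5,4)] -> total=30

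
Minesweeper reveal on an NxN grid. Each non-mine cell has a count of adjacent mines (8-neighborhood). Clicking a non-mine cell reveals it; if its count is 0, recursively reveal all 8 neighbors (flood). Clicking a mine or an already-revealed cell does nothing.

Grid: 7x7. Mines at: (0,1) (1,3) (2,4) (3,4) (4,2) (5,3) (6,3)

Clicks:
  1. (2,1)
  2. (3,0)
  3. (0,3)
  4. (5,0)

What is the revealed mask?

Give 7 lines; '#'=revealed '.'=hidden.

Answer: ...#...
###....
###....
###....
##.....
###....
###....

Derivation:
Click 1 (2,1) count=0: revealed 17 new [(1,0) (1,1) (1,2) (2,0) (2,1) (2,2) (3,0) (3,1) (3,2) (4,0) (4,1) (5,0) (5,1) (5,2) (6,0) (6,1) (6,2)] -> total=17
Click 2 (3,0) count=0: revealed 0 new [(none)] -> total=17
Click 3 (0,3) count=1: revealed 1 new [(0,3)] -> total=18
Click 4 (5,0) count=0: revealed 0 new [(none)] -> total=18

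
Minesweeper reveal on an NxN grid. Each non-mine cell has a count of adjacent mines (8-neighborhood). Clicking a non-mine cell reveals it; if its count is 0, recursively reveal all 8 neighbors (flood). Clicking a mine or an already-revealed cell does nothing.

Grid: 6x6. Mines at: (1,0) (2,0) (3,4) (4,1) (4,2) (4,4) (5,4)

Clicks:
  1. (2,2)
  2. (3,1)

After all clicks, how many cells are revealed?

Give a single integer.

Answer: 18

Derivation:
Click 1 (2,2) count=0: revealed 18 new [(0,1) (0,2) (0,3) (0,4) (0,5) (1,1) (1,2) (1,3) (1,4) (1,5) (2,1) (2,2) (2,3) (2,4) (2,5) (3,1) (3,2) (3,3)] -> total=18
Click 2 (3,1) count=3: revealed 0 new [(none)] -> total=18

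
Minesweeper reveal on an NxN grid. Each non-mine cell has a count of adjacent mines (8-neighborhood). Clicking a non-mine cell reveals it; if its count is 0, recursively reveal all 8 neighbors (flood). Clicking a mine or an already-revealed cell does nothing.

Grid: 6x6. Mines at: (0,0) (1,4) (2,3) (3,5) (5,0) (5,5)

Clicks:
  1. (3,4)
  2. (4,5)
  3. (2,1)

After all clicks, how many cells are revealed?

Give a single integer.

Answer: 21

Derivation:
Click 1 (3,4) count=2: revealed 1 new [(3,4)] -> total=1
Click 2 (4,5) count=2: revealed 1 new [(4,5)] -> total=2
Click 3 (2,1) count=0: revealed 19 new [(1,0) (1,1) (1,2) (2,0) (2,1) (2,2) (3,0) (3,1) (3,2) (3,3) (4,0) (4,1) (4,2) (4,3) (4,4) (5,1) (5,2) (5,3) (5,4)] -> total=21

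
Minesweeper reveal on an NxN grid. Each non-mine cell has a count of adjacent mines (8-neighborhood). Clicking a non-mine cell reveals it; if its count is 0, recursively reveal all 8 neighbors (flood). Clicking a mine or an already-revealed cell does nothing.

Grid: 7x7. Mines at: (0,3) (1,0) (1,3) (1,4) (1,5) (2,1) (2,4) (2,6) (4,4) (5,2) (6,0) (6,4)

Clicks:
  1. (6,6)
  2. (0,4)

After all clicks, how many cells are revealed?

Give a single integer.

Answer: 9

Derivation:
Click 1 (6,6) count=0: revealed 8 new [(3,5) (3,6) (4,5) (4,6) (5,5) (5,6) (6,5) (6,6)] -> total=8
Click 2 (0,4) count=4: revealed 1 new [(0,4)] -> total=9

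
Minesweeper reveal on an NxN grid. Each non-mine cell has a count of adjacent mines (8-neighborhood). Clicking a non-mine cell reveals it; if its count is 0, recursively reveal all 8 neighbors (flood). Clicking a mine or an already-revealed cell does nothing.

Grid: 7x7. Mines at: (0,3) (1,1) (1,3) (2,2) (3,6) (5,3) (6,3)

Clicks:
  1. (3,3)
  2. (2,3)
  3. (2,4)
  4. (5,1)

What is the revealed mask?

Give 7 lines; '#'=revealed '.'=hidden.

Click 1 (3,3) count=1: revealed 1 new [(3,3)] -> total=1
Click 2 (2,3) count=2: revealed 1 new [(2,3)] -> total=2
Click 3 (2,4) count=1: revealed 1 new [(2,4)] -> total=3
Click 4 (5,1) count=0: revealed 14 new [(2,0) (2,1) (3,0) (3,1) (3,2) (4,0) (4,1) (4,2) (5,0) (5,1) (5,2) (6,0) (6,1) (6,2)] -> total=17

Answer: .......
.......
##.##..
####...
###....
###....
###....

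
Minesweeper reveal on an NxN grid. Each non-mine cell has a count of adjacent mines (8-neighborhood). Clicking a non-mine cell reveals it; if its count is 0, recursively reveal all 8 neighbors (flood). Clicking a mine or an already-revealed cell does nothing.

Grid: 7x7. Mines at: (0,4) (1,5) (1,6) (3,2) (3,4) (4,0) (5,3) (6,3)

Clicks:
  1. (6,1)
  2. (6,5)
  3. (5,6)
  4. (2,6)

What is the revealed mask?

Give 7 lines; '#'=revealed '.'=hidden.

Click 1 (6,1) count=0: revealed 6 new [(5,0) (5,1) (5,2) (6,0) (6,1) (6,2)] -> total=6
Click 2 (6,5) count=0: revealed 13 new [(2,5) (2,6) (3,5) (3,6) (4,4) (4,5) (4,6) (5,4) (5,5) (5,6) (6,4) (6,5) (6,6)] -> total=19
Click 3 (5,6) count=0: revealed 0 new [(none)] -> total=19
Click 4 (2,6) count=2: revealed 0 new [(none)] -> total=19

Answer: .......
.......
.....##
.....##
....###
###.###
###.###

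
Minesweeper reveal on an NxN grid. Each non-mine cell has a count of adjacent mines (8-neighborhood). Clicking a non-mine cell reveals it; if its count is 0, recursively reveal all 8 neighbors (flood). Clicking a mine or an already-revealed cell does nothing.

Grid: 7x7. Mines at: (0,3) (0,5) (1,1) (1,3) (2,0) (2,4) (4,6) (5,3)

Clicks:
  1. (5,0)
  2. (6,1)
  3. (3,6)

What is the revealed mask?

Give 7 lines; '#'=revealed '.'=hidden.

Answer: .......
.......
.###...
####..#
####...
###....
###....

Derivation:
Click 1 (5,0) count=0: revealed 17 new [(2,1) (2,2) (2,3) (3,0) (3,1) (3,2) (3,3) (4,0) (4,1) (4,2) (4,3) (5,0) (5,1) (5,2) (6,0) (6,1) (6,2)] -> total=17
Click 2 (6,1) count=0: revealed 0 new [(none)] -> total=17
Click 3 (3,6) count=1: revealed 1 new [(3,6)] -> total=18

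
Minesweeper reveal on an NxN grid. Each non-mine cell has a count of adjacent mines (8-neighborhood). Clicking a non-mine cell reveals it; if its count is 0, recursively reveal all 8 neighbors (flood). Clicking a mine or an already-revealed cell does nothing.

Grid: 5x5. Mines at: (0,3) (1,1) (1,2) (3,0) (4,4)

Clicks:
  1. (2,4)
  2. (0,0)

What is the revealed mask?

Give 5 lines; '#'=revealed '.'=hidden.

Answer: #....
...##
...##
...##
.....

Derivation:
Click 1 (2,4) count=0: revealed 6 new [(1,3) (1,4) (2,3) (2,4) (3,3) (3,4)] -> total=6
Click 2 (0,0) count=1: revealed 1 new [(0,0)] -> total=7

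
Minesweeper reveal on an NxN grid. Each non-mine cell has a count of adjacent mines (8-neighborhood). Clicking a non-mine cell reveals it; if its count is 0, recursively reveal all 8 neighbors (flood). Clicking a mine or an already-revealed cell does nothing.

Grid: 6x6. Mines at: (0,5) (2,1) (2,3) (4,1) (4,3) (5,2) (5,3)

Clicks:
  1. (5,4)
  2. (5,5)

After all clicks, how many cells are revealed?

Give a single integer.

Answer: 10

Derivation:
Click 1 (5,4) count=2: revealed 1 new [(5,4)] -> total=1
Click 2 (5,5) count=0: revealed 9 new [(1,4) (1,5) (2,4) (2,5) (3,4) (3,5) (4,4) (4,5) (5,5)] -> total=10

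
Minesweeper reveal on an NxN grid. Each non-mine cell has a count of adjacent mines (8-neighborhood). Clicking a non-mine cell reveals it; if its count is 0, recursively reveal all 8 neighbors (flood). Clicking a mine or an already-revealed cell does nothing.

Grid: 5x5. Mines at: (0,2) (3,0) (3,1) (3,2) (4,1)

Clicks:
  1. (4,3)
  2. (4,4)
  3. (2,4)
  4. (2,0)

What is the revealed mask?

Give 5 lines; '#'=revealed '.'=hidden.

Click 1 (4,3) count=1: revealed 1 new [(4,3)] -> total=1
Click 2 (4,4) count=0: revealed 9 new [(0,3) (0,4) (1,3) (1,4) (2,3) (2,4) (3,3) (3,4) (4,4)] -> total=10
Click 3 (2,4) count=0: revealed 0 new [(none)] -> total=10
Click 4 (2,0) count=2: revealed 1 new [(2,0)] -> total=11

Answer: ...##
...##
#..##
...##
...##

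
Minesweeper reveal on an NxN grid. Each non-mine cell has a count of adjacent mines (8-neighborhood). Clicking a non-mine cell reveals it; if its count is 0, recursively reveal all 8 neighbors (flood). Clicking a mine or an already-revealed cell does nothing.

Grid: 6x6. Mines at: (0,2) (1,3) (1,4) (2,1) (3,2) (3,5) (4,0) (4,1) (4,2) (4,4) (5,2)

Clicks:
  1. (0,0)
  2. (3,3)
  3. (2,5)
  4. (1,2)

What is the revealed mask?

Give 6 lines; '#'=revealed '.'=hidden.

Click 1 (0,0) count=0: revealed 4 new [(0,0) (0,1) (1,0) (1,1)] -> total=4
Click 2 (3,3) count=3: revealed 1 new [(3,3)] -> total=5
Click 3 (2,5) count=2: revealed 1 new [(2,5)] -> total=6
Click 4 (1,2) count=3: revealed 1 new [(1,2)] -> total=7

Answer: ##....
###...
.....#
...#..
......
......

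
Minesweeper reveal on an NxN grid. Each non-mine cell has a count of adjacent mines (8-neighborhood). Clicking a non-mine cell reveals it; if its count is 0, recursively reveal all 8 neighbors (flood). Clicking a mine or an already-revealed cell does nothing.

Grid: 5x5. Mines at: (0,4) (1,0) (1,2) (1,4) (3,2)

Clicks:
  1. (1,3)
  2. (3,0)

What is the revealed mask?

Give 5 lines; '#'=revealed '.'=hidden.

Answer: .....
...#.
##...
##...
##...

Derivation:
Click 1 (1,3) count=3: revealed 1 new [(1,3)] -> total=1
Click 2 (3,0) count=0: revealed 6 new [(2,0) (2,1) (3,0) (3,1) (4,0) (4,1)] -> total=7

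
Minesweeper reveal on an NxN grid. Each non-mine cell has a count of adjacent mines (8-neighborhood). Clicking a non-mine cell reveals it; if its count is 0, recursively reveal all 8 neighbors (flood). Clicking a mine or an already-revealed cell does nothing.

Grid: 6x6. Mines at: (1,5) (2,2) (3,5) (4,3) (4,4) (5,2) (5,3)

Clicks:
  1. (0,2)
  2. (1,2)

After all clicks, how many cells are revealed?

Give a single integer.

Answer: 18

Derivation:
Click 1 (0,2) count=0: revealed 18 new [(0,0) (0,1) (0,2) (0,3) (0,4) (1,0) (1,1) (1,2) (1,3) (1,4) (2,0) (2,1) (3,0) (3,1) (4,0) (4,1) (5,0) (5,1)] -> total=18
Click 2 (1,2) count=1: revealed 0 new [(none)] -> total=18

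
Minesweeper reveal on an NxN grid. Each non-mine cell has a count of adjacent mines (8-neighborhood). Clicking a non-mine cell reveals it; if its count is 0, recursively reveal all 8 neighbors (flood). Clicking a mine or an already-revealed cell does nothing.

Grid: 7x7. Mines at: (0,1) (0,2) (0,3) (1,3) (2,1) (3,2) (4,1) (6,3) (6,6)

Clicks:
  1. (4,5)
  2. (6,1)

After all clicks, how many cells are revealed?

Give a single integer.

Click 1 (4,5) count=0: revealed 22 new [(0,4) (0,5) (0,6) (1,4) (1,5) (1,6) (2,3) (2,4) (2,5) (2,6) (3,3) (3,4) (3,5) (3,6) (4,3) (4,4) (4,5) (4,6) (5,3) (5,4) (5,5) (5,6)] -> total=22
Click 2 (6,1) count=0: revealed 6 new [(5,0) (5,1) (5,2) (6,0) (6,1) (6,2)] -> total=28

Answer: 28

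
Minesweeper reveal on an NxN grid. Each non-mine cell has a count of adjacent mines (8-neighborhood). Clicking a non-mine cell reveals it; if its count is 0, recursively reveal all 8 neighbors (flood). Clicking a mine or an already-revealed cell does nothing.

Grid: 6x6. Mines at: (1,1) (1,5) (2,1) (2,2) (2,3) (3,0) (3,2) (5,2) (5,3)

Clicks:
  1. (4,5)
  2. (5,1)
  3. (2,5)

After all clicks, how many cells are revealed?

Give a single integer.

Answer: 9

Derivation:
Click 1 (4,5) count=0: revealed 8 new [(2,4) (2,5) (3,4) (3,5) (4,4) (4,5) (5,4) (5,5)] -> total=8
Click 2 (5,1) count=1: revealed 1 new [(5,1)] -> total=9
Click 3 (2,5) count=1: revealed 0 new [(none)] -> total=9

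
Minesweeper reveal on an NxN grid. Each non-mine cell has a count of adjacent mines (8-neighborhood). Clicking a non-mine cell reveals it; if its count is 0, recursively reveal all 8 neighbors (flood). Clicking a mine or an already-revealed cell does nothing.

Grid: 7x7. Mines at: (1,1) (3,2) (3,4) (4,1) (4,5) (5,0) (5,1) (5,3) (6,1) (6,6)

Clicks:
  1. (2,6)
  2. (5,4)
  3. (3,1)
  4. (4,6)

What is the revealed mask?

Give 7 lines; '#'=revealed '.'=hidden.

Click 1 (2,6) count=0: revealed 17 new [(0,2) (0,3) (0,4) (0,5) (0,6) (1,2) (1,3) (1,4) (1,5) (1,6) (2,2) (2,3) (2,4) (2,5) (2,6) (3,5) (3,6)] -> total=17
Click 2 (5,4) count=2: revealed 1 new [(5,4)] -> total=18
Click 3 (3,1) count=2: revealed 1 new [(3,1)] -> total=19
Click 4 (4,6) count=1: revealed 1 new [(4,6)] -> total=20

Answer: ..#####
..#####
..#####
.#...##
......#
....#..
.......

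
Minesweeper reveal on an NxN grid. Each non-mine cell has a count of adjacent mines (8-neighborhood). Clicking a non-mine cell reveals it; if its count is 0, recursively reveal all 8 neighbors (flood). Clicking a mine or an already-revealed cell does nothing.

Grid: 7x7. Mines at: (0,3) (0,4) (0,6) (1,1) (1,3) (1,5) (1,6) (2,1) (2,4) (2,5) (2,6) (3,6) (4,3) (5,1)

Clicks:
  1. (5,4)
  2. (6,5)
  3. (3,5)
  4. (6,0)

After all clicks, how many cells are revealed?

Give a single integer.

Click 1 (5,4) count=1: revealed 1 new [(5,4)] -> total=1
Click 2 (6,5) count=0: revealed 12 new [(4,4) (4,5) (4,6) (5,2) (5,3) (5,5) (5,6) (6,2) (6,3) (6,4) (6,5) (6,6)] -> total=13
Click 3 (3,5) count=4: revealed 1 new [(3,5)] -> total=14
Click 4 (6,0) count=1: revealed 1 new [(6,0)] -> total=15

Answer: 15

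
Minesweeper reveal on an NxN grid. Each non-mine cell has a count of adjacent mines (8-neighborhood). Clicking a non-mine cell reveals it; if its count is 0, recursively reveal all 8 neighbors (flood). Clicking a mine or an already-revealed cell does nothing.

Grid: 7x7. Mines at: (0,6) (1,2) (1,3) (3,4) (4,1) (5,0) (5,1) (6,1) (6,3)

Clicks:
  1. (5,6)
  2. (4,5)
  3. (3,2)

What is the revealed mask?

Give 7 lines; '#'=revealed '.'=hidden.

Answer: .......
.....##
.....##
..#..##
....###
....###
....###

Derivation:
Click 1 (5,6) count=0: revealed 15 new [(1,5) (1,6) (2,5) (2,6) (3,5) (3,6) (4,4) (4,5) (4,6) (5,4) (5,5) (5,6) (6,4) (6,5) (6,6)] -> total=15
Click 2 (4,5) count=1: revealed 0 new [(none)] -> total=15
Click 3 (3,2) count=1: revealed 1 new [(3,2)] -> total=16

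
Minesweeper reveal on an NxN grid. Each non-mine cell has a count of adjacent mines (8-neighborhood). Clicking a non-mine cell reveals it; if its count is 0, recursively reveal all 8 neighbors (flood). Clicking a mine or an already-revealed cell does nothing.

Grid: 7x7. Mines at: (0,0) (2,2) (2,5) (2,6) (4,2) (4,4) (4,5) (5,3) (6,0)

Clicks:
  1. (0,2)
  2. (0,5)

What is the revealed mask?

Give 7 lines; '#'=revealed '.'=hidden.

Answer: .######
.######
.......
.......
.......
.......
.......

Derivation:
Click 1 (0,2) count=0: revealed 12 new [(0,1) (0,2) (0,3) (0,4) (0,5) (0,6) (1,1) (1,2) (1,3) (1,4) (1,5) (1,6)] -> total=12
Click 2 (0,5) count=0: revealed 0 new [(none)] -> total=12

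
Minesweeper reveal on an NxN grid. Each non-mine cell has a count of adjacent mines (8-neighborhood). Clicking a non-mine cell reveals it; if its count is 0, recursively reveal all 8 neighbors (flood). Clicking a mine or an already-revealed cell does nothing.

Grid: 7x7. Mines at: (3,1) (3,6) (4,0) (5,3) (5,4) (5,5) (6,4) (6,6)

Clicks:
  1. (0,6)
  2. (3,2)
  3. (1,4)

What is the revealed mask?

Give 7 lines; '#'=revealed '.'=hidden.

Click 1 (0,6) count=0: revealed 29 new [(0,0) (0,1) (0,2) (0,3) (0,4) (0,5) (0,6) (1,0) (1,1) (1,2) (1,3) (1,4) (1,5) (1,6) (2,0) (2,1) (2,2) (2,3) (2,4) (2,5) (2,6) (3,2) (3,3) (3,4) (3,5) (4,2) (4,3) (4,4) (4,5)] -> total=29
Click 2 (3,2) count=1: revealed 0 new [(none)] -> total=29
Click 3 (1,4) count=0: revealed 0 new [(none)] -> total=29

Answer: #######
#######
#######
..####.
..####.
.......
.......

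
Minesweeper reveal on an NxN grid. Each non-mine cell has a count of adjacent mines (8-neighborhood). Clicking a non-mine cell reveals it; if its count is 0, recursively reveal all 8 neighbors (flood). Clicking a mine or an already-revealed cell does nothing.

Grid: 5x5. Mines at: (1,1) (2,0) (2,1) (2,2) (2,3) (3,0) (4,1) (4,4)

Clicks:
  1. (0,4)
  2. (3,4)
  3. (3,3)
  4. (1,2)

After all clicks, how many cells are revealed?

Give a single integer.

Click 1 (0,4) count=0: revealed 6 new [(0,2) (0,3) (0,4) (1,2) (1,3) (1,4)] -> total=6
Click 2 (3,4) count=2: revealed 1 new [(3,4)] -> total=7
Click 3 (3,3) count=3: revealed 1 new [(3,3)] -> total=8
Click 4 (1,2) count=4: revealed 0 new [(none)] -> total=8

Answer: 8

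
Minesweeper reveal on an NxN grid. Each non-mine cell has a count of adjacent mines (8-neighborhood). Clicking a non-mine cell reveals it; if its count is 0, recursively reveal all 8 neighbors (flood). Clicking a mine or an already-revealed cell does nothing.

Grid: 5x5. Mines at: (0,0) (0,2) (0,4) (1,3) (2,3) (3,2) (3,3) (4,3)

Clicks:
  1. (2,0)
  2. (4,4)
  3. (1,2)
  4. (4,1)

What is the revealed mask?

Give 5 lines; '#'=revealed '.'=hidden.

Click 1 (2,0) count=0: revealed 8 new [(1,0) (1,1) (2,0) (2,1) (3,0) (3,1) (4,0) (4,1)] -> total=8
Click 2 (4,4) count=2: revealed 1 new [(4,4)] -> total=9
Click 3 (1,2) count=3: revealed 1 new [(1,2)] -> total=10
Click 4 (4,1) count=1: revealed 0 new [(none)] -> total=10

Answer: .....
###..
##...
##...
##..#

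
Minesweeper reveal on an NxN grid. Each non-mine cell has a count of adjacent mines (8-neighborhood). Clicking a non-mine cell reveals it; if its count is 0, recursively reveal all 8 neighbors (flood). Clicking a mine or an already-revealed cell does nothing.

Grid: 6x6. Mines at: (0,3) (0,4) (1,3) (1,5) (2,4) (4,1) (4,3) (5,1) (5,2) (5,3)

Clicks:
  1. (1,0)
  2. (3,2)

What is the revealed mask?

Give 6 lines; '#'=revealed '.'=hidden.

Answer: ###...
###...
###...
###...
......
......

Derivation:
Click 1 (1,0) count=0: revealed 12 new [(0,0) (0,1) (0,2) (1,0) (1,1) (1,2) (2,0) (2,1) (2,2) (3,0) (3,1) (3,2)] -> total=12
Click 2 (3,2) count=2: revealed 0 new [(none)] -> total=12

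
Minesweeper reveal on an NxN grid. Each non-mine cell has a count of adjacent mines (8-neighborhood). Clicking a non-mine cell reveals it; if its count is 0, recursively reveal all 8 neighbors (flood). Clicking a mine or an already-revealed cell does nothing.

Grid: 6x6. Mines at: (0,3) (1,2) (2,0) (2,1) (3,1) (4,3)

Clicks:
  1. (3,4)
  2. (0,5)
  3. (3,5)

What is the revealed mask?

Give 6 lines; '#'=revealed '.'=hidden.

Answer: ....##
...###
...###
...###
....##
....##

Derivation:
Click 1 (3,4) count=1: revealed 1 new [(3,4)] -> total=1
Click 2 (0,5) count=0: revealed 14 new [(0,4) (0,5) (1,3) (1,4) (1,5) (2,3) (2,4) (2,5) (3,3) (3,5) (4,4) (4,5) (5,4) (5,5)] -> total=15
Click 3 (3,5) count=0: revealed 0 new [(none)] -> total=15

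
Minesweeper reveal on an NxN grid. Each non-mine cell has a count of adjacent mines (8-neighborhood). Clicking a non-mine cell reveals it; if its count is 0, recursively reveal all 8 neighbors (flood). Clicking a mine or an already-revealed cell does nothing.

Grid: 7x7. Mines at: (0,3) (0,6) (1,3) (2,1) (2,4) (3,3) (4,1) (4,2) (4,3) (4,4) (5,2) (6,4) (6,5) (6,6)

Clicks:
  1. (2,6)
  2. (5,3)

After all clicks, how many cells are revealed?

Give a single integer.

Click 1 (2,6) count=0: revealed 10 new [(1,5) (1,6) (2,5) (2,6) (3,5) (3,6) (4,5) (4,6) (5,5) (5,6)] -> total=10
Click 2 (5,3) count=5: revealed 1 new [(5,3)] -> total=11

Answer: 11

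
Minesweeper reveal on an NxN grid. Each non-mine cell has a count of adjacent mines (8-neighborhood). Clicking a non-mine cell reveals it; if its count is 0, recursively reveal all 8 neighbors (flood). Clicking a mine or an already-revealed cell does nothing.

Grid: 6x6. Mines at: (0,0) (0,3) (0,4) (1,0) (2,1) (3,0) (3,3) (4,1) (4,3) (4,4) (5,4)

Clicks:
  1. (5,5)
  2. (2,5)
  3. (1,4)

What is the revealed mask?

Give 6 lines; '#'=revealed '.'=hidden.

Answer: ......
....##
....##
....##
......
.....#

Derivation:
Click 1 (5,5) count=2: revealed 1 new [(5,5)] -> total=1
Click 2 (2,5) count=0: revealed 6 new [(1,4) (1,5) (2,4) (2,5) (3,4) (3,5)] -> total=7
Click 3 (1,4) count=2: revealed 0 new [(none)] -> total=7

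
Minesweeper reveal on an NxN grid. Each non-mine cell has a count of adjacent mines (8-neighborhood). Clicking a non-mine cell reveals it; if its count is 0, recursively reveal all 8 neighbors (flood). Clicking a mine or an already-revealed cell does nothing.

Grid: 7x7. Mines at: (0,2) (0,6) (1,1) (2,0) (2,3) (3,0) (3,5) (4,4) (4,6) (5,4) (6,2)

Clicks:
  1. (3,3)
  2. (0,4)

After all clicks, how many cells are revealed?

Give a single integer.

Answer: 7

Derivation:
Click 1 (3,3) count=2: revealed 1 new [(3,3)] -> total=1
Click 2 (0,4) count=0: revealed 6 new [(0,3) (0,4) (0,5) (1,3) (1,4) (1,5)] -> total=7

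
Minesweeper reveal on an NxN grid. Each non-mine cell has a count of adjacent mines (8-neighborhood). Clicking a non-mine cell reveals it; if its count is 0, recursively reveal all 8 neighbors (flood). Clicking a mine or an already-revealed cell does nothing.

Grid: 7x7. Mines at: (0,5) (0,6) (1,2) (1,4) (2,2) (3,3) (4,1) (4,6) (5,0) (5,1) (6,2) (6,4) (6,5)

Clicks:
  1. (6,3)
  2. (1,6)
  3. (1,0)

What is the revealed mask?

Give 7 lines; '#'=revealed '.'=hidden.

Answer: ##.....
##....#
##.....
##.....
.......
.......
...#...

Derivation:
Click 1 (6,3) count=2: revealed 1 new [(6,3)] -> total=1
Click 2 (1,6) count=2: revealed 1 new [(1,6)] -> total=2
Click 3 (1,0) count=0: revealed 8 new [(0,0) (0,1) (1,0) (1,1) (2,0) (2,1) (3,0) (3,1)] -> total=10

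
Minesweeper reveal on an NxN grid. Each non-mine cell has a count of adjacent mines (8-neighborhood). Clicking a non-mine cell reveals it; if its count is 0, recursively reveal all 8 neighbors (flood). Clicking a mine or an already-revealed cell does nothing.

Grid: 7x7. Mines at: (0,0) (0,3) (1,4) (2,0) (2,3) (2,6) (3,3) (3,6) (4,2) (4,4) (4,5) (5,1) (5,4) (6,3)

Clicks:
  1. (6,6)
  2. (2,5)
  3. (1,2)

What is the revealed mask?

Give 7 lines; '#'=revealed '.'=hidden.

Click 1 (6,6) count=0: revealed 4 new [(5,5) (5,6) (6,5) (6,6)] -> total=4
Click 2 (2,5) count=3: revealed 1 new [(2,5)] -> total=5
Click 3 (1,2) count=2: revealed 1 new [(1,2)] -> total=6

Answer: .......
..#....
.....#.
.......
.......
.....##
.....##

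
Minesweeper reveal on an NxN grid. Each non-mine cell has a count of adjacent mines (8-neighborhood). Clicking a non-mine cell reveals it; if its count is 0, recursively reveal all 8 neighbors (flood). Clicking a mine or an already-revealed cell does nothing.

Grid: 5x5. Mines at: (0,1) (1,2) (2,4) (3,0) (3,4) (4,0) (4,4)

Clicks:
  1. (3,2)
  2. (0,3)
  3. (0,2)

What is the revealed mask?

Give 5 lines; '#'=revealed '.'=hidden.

Answer: ..##.
.....
.###.
.###.
.###.

Derivation:
Click 1 (3,2) count=0: revealed 9 new [(2,1) (2,2) (2,3) (3,1) (3,2) (3,3) (4,1) (4,2) (4,3)] -> total=9
Click 2 (0,3) count=1: revealed 1 new [(0,3)] -> total=10
Click 3 (0,2) count=2: revealed 1 new [(0,2)] -> total=11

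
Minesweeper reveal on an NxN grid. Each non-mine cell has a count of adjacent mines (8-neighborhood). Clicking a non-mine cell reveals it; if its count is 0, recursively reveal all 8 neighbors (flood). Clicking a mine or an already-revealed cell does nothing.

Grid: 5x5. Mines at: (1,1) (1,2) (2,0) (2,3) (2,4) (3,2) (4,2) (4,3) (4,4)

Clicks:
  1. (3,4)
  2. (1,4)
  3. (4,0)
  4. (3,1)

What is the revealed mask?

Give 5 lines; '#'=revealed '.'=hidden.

Answer: .....
....#
.....
##..#
##...

Derivation:
Click 1 (3,4) count=4: revealed 1 new [(3,4)] -> total=1
Click 2 (1,4) count=2: revealed 1 new [(1,4)] -> total=2
Click 3 (4,0) count=0: revealed 4 new [(3,0) (3,1) (4,0) (4,1)] -> total=6
Click 4 (3,1) count=3: revealed 0 new [(none)] -> total=6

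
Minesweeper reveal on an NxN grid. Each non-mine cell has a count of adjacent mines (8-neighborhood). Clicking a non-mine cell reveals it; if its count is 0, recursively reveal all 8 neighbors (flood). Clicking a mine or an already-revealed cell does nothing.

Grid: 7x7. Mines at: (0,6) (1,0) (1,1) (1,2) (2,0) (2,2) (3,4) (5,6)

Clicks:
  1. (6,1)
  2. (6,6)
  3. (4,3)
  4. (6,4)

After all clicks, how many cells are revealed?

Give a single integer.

Answer: 23

Derivation:
Click 1 (6,1) count=0: revealed 22 new [(3,0) (3,1) (3,2) (3,3) (4,0) (4,1) (4,2) (4,3) (4,4) (4,5) (5,0) (5,1) (5,2) (5,3) (5,4) (5,5) (6,0) (6,1) (6,2) (6,3) (6,4) (6,5)] -> total=22
Click 2 (6,6) count=1: revealed 1 new [(6,6)] -> total=23
Click 3 (4,3) count=1: revealed 0 new [(none)] -> total=23
Click 4 (6,4) count=0: revealed 0 new [(none)] -> total=23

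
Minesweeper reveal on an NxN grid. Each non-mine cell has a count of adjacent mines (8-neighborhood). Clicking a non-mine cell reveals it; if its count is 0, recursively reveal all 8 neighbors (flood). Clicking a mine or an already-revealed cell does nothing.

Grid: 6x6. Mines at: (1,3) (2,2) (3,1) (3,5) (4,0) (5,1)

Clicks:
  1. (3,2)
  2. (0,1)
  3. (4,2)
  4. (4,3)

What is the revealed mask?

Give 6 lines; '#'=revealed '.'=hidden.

Answer: ###...
###...
##....
..###.
..####
..####

Derivation:
Click 1 (3,2) count=2: revealed 1 new [(3,2)] -> total=1
Click 2 (0,1) count=0: revealed 8 new [(0,0) (0,1) (0,2) (1,0) (1,1) (1,2) (2,0) (2,1)] -> total=9
Click 3 (4,2) count=2: revealed 1 new [(4,2)] -> total=10
Click 4 (4,3) count=0: revealed 9 new [(3,3) (3,4) (4,3) (4,4) (4,5) (5,2) (5,3) (5,4) (5,5)] -> total=19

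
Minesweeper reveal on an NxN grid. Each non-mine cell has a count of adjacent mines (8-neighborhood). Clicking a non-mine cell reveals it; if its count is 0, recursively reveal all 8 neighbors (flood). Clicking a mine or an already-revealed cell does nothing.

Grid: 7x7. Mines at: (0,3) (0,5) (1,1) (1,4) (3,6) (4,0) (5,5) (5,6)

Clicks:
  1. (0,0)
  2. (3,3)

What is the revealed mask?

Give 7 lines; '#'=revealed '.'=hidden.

Click 1 (0,0) count=1: revealed 1 new [(0,0)] -> total=1
Click 2 (3,3) count=0: revealed 25 new [(2,1) (2,2) (2,3) (2,4) (2,5) (3,1) (3,2) (3,3) (3,4) (3,5) (4,1) (4,2) (4,3) (4,4) (4,5) (5,0) (5,1) (5,2) (5,3) (5,4) (6,0) (6,1) (6,2) (6,3) (6,4)] -> total=26

Answer: #......
.......
.#####.
.#####.
.#####.
#####..
#####..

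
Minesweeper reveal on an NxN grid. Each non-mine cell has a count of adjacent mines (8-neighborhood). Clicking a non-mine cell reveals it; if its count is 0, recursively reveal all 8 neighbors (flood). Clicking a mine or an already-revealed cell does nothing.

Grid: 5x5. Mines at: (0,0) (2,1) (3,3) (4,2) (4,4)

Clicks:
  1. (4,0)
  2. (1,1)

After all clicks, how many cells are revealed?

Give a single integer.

Answer: 5

Derivation:
Click 1 (4,0) count=0: revealed 4 new [(3,0) (3,1) (4,0) (4,1)] -> total=4
Click 2 (1,1) count=2: revealed 1 new [(1,1)] -> total=5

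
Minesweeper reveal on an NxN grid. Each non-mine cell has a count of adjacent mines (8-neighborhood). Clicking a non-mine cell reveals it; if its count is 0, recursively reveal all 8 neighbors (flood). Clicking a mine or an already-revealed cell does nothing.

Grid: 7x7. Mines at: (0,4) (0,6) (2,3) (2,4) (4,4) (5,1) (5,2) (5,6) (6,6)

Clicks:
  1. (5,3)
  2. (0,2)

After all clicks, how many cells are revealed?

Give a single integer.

Click 1 (5,3) count=2: revealed 1 new [(5,3)] -> total=1
Click 2 (0,2) count=0: revealed 17 new [(0,0) (0,1) (0,2) (0,3) (1,0) (1,1) (1,2) (1,3) (2,0) (2,1) (2,2) (3,0) (3,1) (3,2) (4,0) (4,1) (4,2)] -> total=18

Answer: 18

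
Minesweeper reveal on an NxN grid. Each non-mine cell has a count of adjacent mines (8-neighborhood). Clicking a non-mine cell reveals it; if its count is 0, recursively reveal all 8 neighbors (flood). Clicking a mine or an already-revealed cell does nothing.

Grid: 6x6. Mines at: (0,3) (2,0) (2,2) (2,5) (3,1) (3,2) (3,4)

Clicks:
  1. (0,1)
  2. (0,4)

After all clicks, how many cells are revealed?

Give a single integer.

Answer: 7

Derivation:
Click 1 (0,1) count=0: revealed 6 new [(0,0) (0,1) (0,2) (1,0) (1,1) (1,2)] -> total=6
Click 2 (0,4) count=1: revealed 1 new [(0,4)] -> total=7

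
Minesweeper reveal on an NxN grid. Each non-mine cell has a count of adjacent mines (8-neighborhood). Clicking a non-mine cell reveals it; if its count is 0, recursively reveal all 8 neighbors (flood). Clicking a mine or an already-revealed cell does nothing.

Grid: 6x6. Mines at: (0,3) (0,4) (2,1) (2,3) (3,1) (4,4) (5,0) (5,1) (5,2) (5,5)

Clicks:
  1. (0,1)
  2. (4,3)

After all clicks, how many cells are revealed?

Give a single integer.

Answer: 7

Derivation:
Click 1 (0,1) count=0: revealed 6 new [(0,0) (0,1) (0,2) (1,0) (1,1) (1,2)] -> total=6
Click 2 (4,3) count=2: revealed 1 new [(4,3)] -> total=7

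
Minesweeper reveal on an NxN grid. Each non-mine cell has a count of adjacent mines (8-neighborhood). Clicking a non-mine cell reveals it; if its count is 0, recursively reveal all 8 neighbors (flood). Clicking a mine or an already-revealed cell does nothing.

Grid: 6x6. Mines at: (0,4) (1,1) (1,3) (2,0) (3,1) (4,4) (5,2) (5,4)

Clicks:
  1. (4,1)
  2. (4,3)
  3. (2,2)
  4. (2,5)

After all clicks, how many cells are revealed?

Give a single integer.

Click 1 (4,1) count=2: revealed 1 new [(4,1)] -> total=1
Click 2 (4,3) count=3: revealed 1 new [(4,3)] -> total=2
Click 3 (2,2) count=3: revealed 1 new [(2,2)] -> total=3
Click 4 (2,5) count=0: revealed 6 new [(1,4) (1,5) (2,4) (2,5) (3,4) (3,5)] -> total=9

Answer: 9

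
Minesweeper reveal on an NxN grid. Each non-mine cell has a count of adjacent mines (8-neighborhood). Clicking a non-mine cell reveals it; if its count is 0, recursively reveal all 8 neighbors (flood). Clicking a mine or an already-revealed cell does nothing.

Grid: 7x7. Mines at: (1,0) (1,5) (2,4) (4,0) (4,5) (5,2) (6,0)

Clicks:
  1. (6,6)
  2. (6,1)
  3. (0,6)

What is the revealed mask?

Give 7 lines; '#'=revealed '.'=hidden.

Click 1 (6,6) count=0: revealed 8 new [(5,3) (5,4) (5,5) (5,6) (6,3) (6,4) (6,5) (6,6)] -> total=8
Click 2 (6,1) count=2: revealed 1 new [(6,1)] -> total=9
Click 3 (0,6) count=1: revealed 1 new [(0,6)] -> total=10

Answer: ......#
.......
.......
.......
.......
...####
.#.####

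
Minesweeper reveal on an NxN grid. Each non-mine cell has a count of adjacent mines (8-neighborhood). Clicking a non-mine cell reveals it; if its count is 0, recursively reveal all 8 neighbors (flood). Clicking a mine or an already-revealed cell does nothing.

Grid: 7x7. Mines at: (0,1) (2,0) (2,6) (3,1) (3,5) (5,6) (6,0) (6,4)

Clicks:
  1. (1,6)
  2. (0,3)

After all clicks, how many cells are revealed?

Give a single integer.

Click 1 (1,6) count=1: revealed 1 new [(1,6)] -> total=1
Click 2 (0,3) count=0: revealed 27 new [(0,2) (0,3) (0,4) (0,5) (0,6) (1,2) (1,3) (1,4) (1,5) (2,2) (2,3) (2,4) (2,5) (3,2) (3,3) (3,4) (4,1) (4,2) (4,3) (4,4) (5,1) (5,2) (5,3) (5,4) (6,1) (6,2) (6,3)] -> total=28

Answer: 28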